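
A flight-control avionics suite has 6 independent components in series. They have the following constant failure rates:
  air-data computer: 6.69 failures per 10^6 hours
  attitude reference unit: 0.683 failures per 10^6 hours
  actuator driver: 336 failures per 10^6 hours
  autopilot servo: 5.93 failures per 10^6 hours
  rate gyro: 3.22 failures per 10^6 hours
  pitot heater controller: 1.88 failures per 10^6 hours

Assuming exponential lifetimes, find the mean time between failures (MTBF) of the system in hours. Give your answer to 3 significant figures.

2820

Series of exponential components: λ_sys = Σ λ_i
λ_sys = 0.00000669 + 0.000000683 + 0.000336 + 0.00000593 + 0.00000322 + 0.00000188 = 3.5440e-04 /h
MTBF = 1 / λ_sys = 2820 h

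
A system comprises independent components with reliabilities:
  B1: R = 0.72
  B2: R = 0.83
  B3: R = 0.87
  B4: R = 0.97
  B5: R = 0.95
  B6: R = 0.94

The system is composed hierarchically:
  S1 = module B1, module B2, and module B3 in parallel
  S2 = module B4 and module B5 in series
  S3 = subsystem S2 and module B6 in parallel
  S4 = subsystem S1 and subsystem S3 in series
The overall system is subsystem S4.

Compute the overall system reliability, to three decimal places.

0.989

Parallel (B1, B2, and B3): 1 − (1 − 0.72000)(1 − 0.83000)(1 − 0.87000) = 0.99381
Series (B4 and B5): 0.97000 × 0.95000 = 0.92150
Parallel ([0.92150] and B6): 1 − (1 − 0.92150)(1 − 0.94000) = 0.99529
Series ([0.99381] and [0.99529]): 0.99381 × 0.99529 = 0.989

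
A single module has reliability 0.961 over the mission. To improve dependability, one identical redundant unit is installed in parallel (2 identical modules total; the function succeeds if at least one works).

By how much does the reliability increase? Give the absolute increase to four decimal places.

R_before = 0.961
R_after = 1 − (1 − 0.961)^2 = 0.9985
ΔR = 0.9985 − 0.961 = 0.0375

0.0375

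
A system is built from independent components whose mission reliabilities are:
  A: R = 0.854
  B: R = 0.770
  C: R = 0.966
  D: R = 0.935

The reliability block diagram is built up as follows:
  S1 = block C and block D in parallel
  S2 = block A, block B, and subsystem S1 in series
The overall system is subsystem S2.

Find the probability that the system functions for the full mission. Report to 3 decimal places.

Parallel (C and D): 1 − (1 − 0.96600)(1 − 0.93500) = 0.99779
Series (A, B, and [0.99779]): 0.85400 × 0.77000 × 0.99779 = 0.656

0.656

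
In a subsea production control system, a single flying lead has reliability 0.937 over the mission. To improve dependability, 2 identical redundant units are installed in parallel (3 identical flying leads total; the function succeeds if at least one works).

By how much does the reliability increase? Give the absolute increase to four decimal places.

R_before = 0.937
R_after = 1 − (1 − 0.937)^3 = 0.9997
ΔR = 0.9997 − 0.937 = 0.0627

0.0627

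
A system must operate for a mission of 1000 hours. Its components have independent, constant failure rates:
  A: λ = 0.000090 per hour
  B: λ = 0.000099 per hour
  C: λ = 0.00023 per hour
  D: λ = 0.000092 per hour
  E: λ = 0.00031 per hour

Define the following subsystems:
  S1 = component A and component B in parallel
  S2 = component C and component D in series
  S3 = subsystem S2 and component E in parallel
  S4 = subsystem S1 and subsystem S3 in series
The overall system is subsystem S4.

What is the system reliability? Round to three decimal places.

0.919

R(A) = exp(−0.000090 × 1000) = 0.91393
R(B) = exp(−0.000099 × 1000) = 0.90574
R(C) = exp(−0.00023 × 1000) = 0.79453
R(D) = exp(−0.000092 × 1000) = 0.91211
R(E) = exp(−0.00031 × 1000) = 0.73345
Parallel (A and B): 1 − (1 − 0.91393)(1 − 0.90574) = 0.99189
Series (C and D): 0.79453 × 0.91211 = 0.72470
Parallel ([0.72470] and E): 1 − (1 − 0.72470)(1 − 0.73345) = 0.92662
Series ([0.99189] and [0.92662]): 0.99189 × 0.92662 = 0.919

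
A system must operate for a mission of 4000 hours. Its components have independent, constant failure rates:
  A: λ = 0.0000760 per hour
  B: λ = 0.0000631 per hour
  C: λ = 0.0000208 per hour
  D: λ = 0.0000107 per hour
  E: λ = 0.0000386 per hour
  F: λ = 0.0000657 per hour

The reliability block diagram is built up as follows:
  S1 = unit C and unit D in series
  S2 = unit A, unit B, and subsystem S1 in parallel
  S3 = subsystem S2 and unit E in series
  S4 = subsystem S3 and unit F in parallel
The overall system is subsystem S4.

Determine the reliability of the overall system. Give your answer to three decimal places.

R(A) = exp(−0.0000760 × 4000) = 0.73786
R(B) = exp(−0.0000631 × 4000) = 0.77693
R(C) = exp(−0.0000208 × 4000) = 0.92017
R(D) = exp(−0.0000107 × 4000) = 0.95810
R(E) = exp(−0.0000386 × 4000) = 0.85693
R(F) = exp(−0.0000657 × 4000) = 0.76890
Series (C and D): 0.92017 × 0.95810 = 0.88161
Parallel (A, B, and [0.88161]): 1 − (1 − 0.73786)(1 − 0.77693)(1 − 0.88161) = 0.99308
Series ([0.99308] and E): 0.99308 × 0.85693 = 0.85100
Parallel ([0.85100] and F): 1 − (1 − 0.85100)(1 − 0.76890) = 0.966

0.966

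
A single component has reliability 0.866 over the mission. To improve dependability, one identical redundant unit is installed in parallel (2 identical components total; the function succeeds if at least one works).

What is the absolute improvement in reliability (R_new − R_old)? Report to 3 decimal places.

R_before = 0.866
R_after = 1 − (1 − 0.866)^2 = 0.982
ΔR = 0.982 − 0.866 = 0.116

0.116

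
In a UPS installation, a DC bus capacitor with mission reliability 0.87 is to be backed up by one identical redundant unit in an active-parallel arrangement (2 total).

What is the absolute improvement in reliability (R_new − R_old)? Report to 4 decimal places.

R_before = 0.87
R_after = 1 − (1 − 0.87)^2 = 0.9831
ΔR = 0.9831 − 0.87 = 0.1131

0.1131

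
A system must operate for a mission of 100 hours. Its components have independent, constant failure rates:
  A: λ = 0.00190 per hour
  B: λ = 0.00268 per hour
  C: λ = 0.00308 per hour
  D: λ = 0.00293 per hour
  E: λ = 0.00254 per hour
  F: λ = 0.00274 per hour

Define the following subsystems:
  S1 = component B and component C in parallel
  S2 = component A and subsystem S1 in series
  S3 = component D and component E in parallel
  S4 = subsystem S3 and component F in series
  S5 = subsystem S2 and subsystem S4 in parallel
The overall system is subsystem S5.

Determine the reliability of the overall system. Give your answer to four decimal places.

R(A) = exp(−0.00190 × 100) = 0.826959
R(B) = exp(−0.00268 × 100) = 0.764908
R(C) = exp(−0.00308 × 100) = 0.734915
R(D) = exp(−0.00293 × 100) = 0.746022
R(E) = exp(−0.00254 × 100) = 0.775692
R(F) = exp(−0.00274 × 100) = 0.760332
Parallel (B and C): 1 − (1 − 0.764908)(1 − 0.734915) = 0.937681
Series (A and [0.937681]): 0.826959 × 0.937681 = 0.775424
Parallel (D and E): 1 − (1 − 0.746022)(1 − 0.775692) = 0.943031
Series ([0.943031] and F): 0.943031 × 0.760332 = 0.717017
Parallel ([0.775424] and [0.717017]): 1 − (1 − 0.775424)(1 − 0.717017) = 0.9364

0.9364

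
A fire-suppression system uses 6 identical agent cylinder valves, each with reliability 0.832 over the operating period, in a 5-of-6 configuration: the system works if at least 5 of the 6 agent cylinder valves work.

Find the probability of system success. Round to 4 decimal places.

R = Σ_{i=5}^{6} C(6,i) p^i (1−p)^{6−i} with p = 0.832
C(6,5)·0.832^5·0.168^1 = 0.401862
C(6,6)·0.832^6·0.168^0 = 0.331696
Sum = 0.7336

0.7336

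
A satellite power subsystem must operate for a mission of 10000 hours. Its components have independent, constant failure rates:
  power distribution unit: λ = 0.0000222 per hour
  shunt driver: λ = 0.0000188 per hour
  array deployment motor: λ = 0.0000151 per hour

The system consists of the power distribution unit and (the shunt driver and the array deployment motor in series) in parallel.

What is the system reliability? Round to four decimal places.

R(power distribution unit) = exp(−0.0000222 × 10000) = 0.800915
R(shunt driver) = exp(−0.0000188 × 10000) = 0.828615
R(array deployment motor) = exp(−0.0000151 × 10000) = 0.859848
Series (shunt driver and array deployment motor): 0.828615 × 0.859848 = 0.712483
Parallel (power distribution unit and [0.712483]): 1 − (1 − 0.800915)(1 − 0.712483) = 0.9428

0.9428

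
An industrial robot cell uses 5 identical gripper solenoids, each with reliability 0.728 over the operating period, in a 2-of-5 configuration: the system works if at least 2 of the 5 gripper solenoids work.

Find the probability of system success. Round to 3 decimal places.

0.979

R = Σ_{i=2}^{5} C(5,i) p^i (1−p)^{5−i} with p = 0.728
C(5,2)·0.728^2·0.272^3 = 0.10665
C(5,3)·0.728^3·0.272^2 = 0.28545
C(5,4)·0.728^4·0.272^1 = 0.38200
C(5,5)·0.728^5·0.272^0 = 0.20448
Sum = 0.979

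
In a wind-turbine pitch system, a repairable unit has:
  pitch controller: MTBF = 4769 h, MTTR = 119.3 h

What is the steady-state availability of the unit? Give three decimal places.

0.976

A(pitch controller) = MTBF/(MTBF+MTTR) = 4769/(4769+119.3) = 0.976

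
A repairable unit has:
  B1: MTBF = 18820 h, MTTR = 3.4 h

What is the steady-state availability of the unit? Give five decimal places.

0.99982

A(B1) = MTBF/(MTBF+MTTR) = 18820/(18820+3.4) = 0.99982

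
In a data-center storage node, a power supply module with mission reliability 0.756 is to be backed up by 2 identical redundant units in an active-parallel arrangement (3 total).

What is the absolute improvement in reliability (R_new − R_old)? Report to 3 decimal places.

0.229

R_before = 0.756
R_after = 1 − (1 − 0.756)^3 = 0.985
ΔR = 0.985 − 0.756 = 0.229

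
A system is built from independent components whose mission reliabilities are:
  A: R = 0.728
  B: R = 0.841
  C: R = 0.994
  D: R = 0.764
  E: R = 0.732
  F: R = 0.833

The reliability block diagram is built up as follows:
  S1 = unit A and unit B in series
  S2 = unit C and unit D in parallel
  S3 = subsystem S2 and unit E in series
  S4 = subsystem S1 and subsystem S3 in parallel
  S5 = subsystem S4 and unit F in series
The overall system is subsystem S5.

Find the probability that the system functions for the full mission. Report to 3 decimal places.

0.746

Series (A and B): 0.72800 × 0.84100 = 0.61225
Parallel (C and D): 1 − (1 − 0.99400)(1 − 0.76400) = 0.99858
Series ([0.99858] and E): 0.99858 × 0.73200 = 0.73096
Parallel ([0.61225] and [0.73096]): 1 − (1 − 0.61225)(1 − 0.73096) = 0.89568
Series ([0.89568] and F): 0.89568 × 0.83300 = 0.746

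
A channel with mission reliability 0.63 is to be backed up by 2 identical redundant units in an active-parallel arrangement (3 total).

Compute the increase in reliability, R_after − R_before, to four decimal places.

R_before = 0.63
R_after = 1 − (1 − 0.63)^3 = 0.9493
ΔR = 0.9493 − 0.63 = 0.3193

0.3193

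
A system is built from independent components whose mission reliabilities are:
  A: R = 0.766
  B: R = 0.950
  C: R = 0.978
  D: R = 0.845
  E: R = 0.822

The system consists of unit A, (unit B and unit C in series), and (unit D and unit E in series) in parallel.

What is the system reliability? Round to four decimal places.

Series (B and C): 0.950000 × 0.978000 = 0.929100
Series (D and E): 0.845000 × 0.822000 = 0.694590
Parallel (A, [0.929100], and [0.694590]): 1 − (1 − 0.766000)(1 − 0.929100)(1 − 0.694590) = 0.9949

0.9949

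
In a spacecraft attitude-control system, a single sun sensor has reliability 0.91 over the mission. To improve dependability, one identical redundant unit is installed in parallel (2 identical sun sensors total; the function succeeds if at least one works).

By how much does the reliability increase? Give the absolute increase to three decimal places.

0.082

R_before = 0.91
R_after = 1 − (1 − 0.91)^2 = 0.992
ΔR = 0.992 − 0.91 = 0.082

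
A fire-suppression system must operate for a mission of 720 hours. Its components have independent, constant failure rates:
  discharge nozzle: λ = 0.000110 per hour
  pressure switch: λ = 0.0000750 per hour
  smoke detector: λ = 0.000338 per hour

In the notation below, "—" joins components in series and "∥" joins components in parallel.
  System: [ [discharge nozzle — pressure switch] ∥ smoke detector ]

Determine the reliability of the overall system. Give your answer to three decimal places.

0.973

R(discharge nozzle) = exp(−0.000110 × 720) = 0.92386
R(pressure switch) = exp(−0.0000750 × 720) = 0.94743
R(smoke detector) = exp(−0.000338 × 720) = 0.78399
Series (discharge nozzle and pressure switch): 0.92386 × 0.94743 = 0.87529
Parallel ([0.87529] and smoke detector): 1 − (1 − 0.87529)(1 − 0.78399) = 0.973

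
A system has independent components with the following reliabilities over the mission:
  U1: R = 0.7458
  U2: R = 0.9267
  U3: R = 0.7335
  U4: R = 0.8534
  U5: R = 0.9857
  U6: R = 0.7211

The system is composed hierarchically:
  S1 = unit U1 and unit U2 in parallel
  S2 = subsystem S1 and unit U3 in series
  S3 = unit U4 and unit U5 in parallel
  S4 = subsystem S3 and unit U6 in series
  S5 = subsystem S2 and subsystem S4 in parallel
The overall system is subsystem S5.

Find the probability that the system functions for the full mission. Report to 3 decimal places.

0.921

Parallel (U1 and U2): 1 − (1 − 0.74580)(1 − 0.92670) = 0.98137
Series ([0.98137] and U3): 0.98137 × 0.73350 = 0.71983
Parallel (U4 and U5): 1 − (1 − 0.85340)(1 − 0.98570) = 0.99790
Series ([0.99790] and U6): 0.99790 × 0.72110 = 0.71959
Parallel ([0.71983] and [0.71959]): 1 − (1 − 0.71983)(1 − 0.71959) = 0.921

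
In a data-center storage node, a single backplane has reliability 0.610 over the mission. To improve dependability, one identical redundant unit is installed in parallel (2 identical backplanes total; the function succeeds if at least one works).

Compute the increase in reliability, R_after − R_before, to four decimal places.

0.2379

R_before = 0.610
R_after = 1 − (1 − 0.610)^2 = 0.8479
ΔR = 0.8479 − 0.610 = 0.2379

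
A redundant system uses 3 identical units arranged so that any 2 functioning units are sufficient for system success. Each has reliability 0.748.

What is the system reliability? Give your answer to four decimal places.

0.8415

R = Σ_{i=2}^{3} C(3,i) p^i (1−p)^{3−i} with p = 0.748
C(3,2)·0.748^2·0.252^1 = 0.422985
C(3,3)·0.748^3·0.252^0 = 0.418509
Sum = 0.8415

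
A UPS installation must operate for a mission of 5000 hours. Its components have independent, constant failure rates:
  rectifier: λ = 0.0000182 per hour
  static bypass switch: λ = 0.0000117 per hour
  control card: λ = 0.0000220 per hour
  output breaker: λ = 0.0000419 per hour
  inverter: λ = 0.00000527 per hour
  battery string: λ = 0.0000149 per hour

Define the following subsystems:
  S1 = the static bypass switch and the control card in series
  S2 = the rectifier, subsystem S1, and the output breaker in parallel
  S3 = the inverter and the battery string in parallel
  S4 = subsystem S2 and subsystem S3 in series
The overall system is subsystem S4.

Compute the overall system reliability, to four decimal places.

0.9956

R(rectifier) = exp(−0.0000182 × 5000) = 0.913018
R(static bypass switch) = exp(−0.0000117 × 5000) = 0.943178
R(control card) = exp(−0.0000220 × 5000) = 0.895834
R(output breaker) = exp(−0.0000419 × 5000) = 0.810990
R(inverter) = exp(−0.00000527 × 5000) = 0.973994
R(battery string) = exp(−0.0000149 × 5000) = 0.928207
Series (static bypass switch and control card): 0.943178 × 0.895834 = 0.844931
Parallel (rectifier, [0.844931], and output breaker): 1 − (1 − 0.913018)(1 − 0.844931)(1 − 0.810990) = 0.997451
Parallel (inverter and battery string): 1 − (1 − 0.973994)(1 − 0.928207) = 0.998133
Series ([0.997451] and [0.998133]): 0.997451 × 0.998133 = 0.9956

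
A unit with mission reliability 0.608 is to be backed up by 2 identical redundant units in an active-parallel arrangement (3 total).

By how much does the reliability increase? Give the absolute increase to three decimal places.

R_before = 0.608
R_after = 1 − (1 − 0.608)^3 = 0.940
ΔR = 0.940 − 0.608 = 0.332

0.332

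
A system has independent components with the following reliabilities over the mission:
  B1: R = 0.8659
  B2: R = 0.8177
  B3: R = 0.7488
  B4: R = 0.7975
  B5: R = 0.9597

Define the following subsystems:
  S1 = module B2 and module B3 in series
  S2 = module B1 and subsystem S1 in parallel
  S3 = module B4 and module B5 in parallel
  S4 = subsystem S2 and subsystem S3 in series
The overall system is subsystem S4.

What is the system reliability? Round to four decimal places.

0.9403

Series (B2 and B3): 0.817700 × 0.748800 = 0.612294
Parallel (B1 and [0.612294]): 1 − (1 − 0.865900)(1 − 0.612294) = 0.948009
Parallel (B4 and B5): 1 − (1 − 0.797500)(1 − 0.959700) = 0.991839
Series ([0.948009] and [0.991839]): 0.948009 × 0.991839 = 0.9403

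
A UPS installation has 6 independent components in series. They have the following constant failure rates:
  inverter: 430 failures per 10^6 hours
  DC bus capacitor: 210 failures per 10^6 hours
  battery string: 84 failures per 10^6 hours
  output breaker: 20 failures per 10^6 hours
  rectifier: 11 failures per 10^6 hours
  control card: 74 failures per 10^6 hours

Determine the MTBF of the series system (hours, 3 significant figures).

1210

Series of exponential components: λ_sys = Σ λ_i
λ_sys = 0.00043 + 0.00021 + 0.000084 + 0.000020 + 0.000011 + 0.000074 = 8.2900e-04 /h
MTBF = 1 / λ_sys = 1210 h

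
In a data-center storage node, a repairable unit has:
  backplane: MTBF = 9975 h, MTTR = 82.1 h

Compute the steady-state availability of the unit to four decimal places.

0.9918

A(backplane) = MTBF/(MTBF+MTTR) = 9975/(9975+82.1) = 0.9918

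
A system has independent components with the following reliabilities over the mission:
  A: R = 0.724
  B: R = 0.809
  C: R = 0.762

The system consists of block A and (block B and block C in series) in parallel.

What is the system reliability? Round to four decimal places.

0.8941

Series (B and C): 0.809000 × 0.762000 = 0.616458
Parallel (A and [0.616458]): 1 − (1 − 0.724000)(1 − 0.616458) = 0.8941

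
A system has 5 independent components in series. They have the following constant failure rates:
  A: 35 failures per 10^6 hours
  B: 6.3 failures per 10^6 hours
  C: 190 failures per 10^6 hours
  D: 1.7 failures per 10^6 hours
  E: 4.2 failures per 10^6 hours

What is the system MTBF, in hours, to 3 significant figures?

4220

Series of exponential components: λ_sys = Σ λ_i
λ_sys = 0.000035 + 0.0000063 + 0.00019 + 0.0000017 + 0.0000042 = 2.3720e-04 /h
MTBF = 1 / λ_sys = 4220 h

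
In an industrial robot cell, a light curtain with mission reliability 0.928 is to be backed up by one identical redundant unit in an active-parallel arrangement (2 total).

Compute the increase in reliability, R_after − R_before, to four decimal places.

0.0668

R_before = 0.928
R_after = 1 − (1 − 0.928)^2 = 0.9948
ΔR = 0.9948 − 0.928 = 0.0668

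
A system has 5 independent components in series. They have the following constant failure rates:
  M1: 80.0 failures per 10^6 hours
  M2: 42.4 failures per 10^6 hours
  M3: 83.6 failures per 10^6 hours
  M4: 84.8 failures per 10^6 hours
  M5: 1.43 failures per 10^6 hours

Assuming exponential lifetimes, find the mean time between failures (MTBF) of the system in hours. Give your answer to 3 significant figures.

Series of exponential components: λ_sys = Σ λ_i
λ_sys = 0.0000800 + 0.0000424 + 0.0000836 + 0.0000848 + 0.00000143 = 2.9223e-04 /h
MTBF = 1 / λ_sys = 3420 h

3420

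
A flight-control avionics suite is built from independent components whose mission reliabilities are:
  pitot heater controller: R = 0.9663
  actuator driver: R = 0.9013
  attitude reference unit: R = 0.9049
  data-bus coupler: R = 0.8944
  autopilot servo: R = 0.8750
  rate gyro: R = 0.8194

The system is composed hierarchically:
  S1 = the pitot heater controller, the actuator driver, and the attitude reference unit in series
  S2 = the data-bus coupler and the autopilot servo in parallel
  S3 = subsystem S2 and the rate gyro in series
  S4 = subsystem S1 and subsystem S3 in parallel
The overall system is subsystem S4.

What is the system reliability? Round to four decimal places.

Series (pitot heater controller, actuator driver, and attitude reference unit): 0.966300 × 0.901300 × 0.904900 = 0.788101
Parallel (data-bus coupler and autopilot servo): 1 − (1 − 0.894400)(1 − 0.875000) = 0.986800
Series ([0.986800] and rate gyro): 0.986800 × 0.819400 = 0.808584
Parallel ([0.788101] and [0.808584]): 1 − (1 − 0.788101)(1 − 0.808584) = 0.9594

0.9594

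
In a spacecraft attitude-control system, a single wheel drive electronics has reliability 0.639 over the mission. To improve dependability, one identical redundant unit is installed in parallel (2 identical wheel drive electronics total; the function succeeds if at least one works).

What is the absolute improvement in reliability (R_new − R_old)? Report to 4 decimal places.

0.2307

R_before = 0.639
R_after = 1 − (1 − 0.639)^2 = 0.8697
ΔR = 0.8697 − 0.639 = 0.2307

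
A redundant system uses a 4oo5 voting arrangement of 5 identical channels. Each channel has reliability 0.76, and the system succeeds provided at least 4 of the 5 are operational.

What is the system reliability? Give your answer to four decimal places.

0.6539

R = Σ_{i=4}^{5} C(5,i) p^i (1−p)^{5−i} with p = 0.76
C(5,4)·0.76^4·0.24^1 = 0.400346
C(5,5)·0.76^5·0.24^0 = 0.253553
Sum = 0.6539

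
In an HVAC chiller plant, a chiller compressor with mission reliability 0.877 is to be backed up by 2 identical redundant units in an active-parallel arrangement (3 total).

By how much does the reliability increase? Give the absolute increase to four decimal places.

0.1211

R_before = 0.877
R_after = 1 − (1 − 0.877)^3 = 0.9981
ΔR = 0.9981 − 0.877 = 0.1211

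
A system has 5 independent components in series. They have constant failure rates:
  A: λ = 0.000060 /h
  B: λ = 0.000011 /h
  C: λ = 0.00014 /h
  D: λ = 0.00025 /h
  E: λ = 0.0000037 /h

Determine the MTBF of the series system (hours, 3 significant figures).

Series of exponential components: λ_sys = Σ λ_i
λ_sys = 0.000060 + 0.000011 + 0.00014 + 0.00025 + 0.0000037 = 4.6470e-04 /h
MTBF = 1 / λ_sys = 2150 h

2150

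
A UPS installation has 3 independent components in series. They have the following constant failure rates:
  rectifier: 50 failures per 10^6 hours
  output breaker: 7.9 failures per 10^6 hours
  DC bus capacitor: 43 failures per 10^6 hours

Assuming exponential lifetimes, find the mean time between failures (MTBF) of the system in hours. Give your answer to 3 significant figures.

9910

Series of exponential components: λ_sys = Σ λ_i
λ_sys = 0.000050 + 0.0000079 + 0.000043 = 1.0090e-04 /h
MTBF = 1 / λ_sys = 9910 h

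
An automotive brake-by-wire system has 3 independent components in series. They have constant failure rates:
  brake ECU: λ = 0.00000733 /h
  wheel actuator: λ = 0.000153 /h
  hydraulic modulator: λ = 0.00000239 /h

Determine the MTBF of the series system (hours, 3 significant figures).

Series of exponential components: λ_sys = Σ λ_i
λ_sys = 0.00000733 + 0.000153 + 0.00000239 = 1.6272e-04 /h
MTBF = 1 / λ_sys = 6150 h

6150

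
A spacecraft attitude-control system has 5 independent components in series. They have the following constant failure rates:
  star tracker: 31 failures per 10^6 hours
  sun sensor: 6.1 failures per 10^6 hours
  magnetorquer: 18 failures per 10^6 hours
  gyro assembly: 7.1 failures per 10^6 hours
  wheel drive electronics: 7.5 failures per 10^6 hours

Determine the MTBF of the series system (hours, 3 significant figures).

14300

Series of exponential components: λ_sys = Σ λ_i
λ_sys = 0.000031 + 0.0000061 + 0.000018 + 0.0000071 + 0.0000075 = 6.9700e-05 /h
MTBF = 1 / λ_sys = 14300 h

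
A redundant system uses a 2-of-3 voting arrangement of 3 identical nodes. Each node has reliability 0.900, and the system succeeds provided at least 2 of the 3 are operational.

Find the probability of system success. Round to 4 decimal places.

R = Σ_{i=2}^{3} C(3,i) p^i (1−p)^{3−i} with p = 0.900
C(3,2)·0.900^2·0.100^1 = 0.243000
C(3,3)·0.900^3·0.100^0 = 0.729000
Sum = 0.9720

0.9720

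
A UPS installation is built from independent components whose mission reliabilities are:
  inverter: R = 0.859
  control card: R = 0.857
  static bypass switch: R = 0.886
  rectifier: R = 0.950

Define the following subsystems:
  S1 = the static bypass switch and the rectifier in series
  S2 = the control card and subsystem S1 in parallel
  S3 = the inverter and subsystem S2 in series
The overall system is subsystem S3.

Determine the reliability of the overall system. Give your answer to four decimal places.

Series (static bypass switch and rectifier): 0.886000 × 0.950000 = 0.841700
Parallel (control card and [0.841700]): 1 − (1 − 0.857000)(1 − 0.841700) = 0.977363
Series (inverter and [0.977363]): 0.859000 × 0.977363 = 0.8396

0.8396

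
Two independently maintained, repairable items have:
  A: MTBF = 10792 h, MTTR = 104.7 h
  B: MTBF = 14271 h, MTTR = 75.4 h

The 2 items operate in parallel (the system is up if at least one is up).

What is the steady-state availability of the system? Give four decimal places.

0.9999

A(A) = MTBF/(MTBF+MTTR) = 10792/(10792+104.7) = 0.990392
A(B) = MTBF/(MTBF+MTTR) = 14271/(14271+75.4) = 0.994744
Parallel availability: 1 − (1 − 0.990392)(1 − 0.994744) = 0.9999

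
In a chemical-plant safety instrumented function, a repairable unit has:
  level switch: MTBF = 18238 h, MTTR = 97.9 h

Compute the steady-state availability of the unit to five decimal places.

A(level switch) = MTBF/(MTBF+MTTR) = 18238/(18238+97.9) = 0.99466

0.99466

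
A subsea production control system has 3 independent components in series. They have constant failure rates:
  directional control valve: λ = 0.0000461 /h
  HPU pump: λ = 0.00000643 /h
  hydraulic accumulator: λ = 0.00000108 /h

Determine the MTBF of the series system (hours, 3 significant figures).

Series of exponential components: λ_sys = Σ λ_i
λ_sys = 0.0000461 + 0.00000643 + 0.00000108 = 5.3610e-05 /h
MTBF = 1 / λ_sys = 18700 h

18700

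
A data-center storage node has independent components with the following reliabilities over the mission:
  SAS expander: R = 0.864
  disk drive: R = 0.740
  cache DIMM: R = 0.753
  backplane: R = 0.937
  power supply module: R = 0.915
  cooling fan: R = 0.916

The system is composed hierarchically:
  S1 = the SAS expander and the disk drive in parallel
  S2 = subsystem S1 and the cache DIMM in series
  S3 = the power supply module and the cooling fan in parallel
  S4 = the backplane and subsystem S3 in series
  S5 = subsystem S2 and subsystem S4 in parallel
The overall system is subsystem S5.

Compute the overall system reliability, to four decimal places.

0.9809

Parallel (SAS expander and disk drive): 1 − (1 − 0.864000)(1 − 0.740000) = 0.964640
Series ([0.964640] and cache DIMM): 0.964640 × 0.753000 = 0.726374
Parallel (power supply module and cooling fan): 1 − (1 − 0.915000)(1 − 0.916000) = 0.992860
Series (backplane and [0.992860]): 0.937000 × 0.992860 = 0.930310
Parallel ([0.726374] and [0.930310]): 1 − (1 − 0.726374)(1 − 0.930310) = 0.9809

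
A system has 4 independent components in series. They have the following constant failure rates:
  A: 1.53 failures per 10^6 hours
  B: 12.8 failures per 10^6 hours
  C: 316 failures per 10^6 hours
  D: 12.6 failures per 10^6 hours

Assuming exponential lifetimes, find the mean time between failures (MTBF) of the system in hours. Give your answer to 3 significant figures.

2920

Series of exponential components: λ_sys = Σ λ_i
λ_sys = 0.00000153 + 0.0000128 + 0.000316 + 0.0000126 = 3.4293e-04 /h
MTBF = 1 / λ_sys = 2920 h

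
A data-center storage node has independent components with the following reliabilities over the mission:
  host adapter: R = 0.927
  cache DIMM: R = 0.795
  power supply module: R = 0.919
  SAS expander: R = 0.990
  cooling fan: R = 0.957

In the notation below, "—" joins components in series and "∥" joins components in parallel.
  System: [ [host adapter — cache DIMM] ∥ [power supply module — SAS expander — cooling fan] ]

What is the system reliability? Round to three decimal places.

0.966

Series (host adapter and cache DIMM): 0.92700 × 0.79500 = 0.73697
Series (power supply module, SAS expander, and cooling fan): 0.91900 × 0.99000 × 0.95700 = 0.87069
Parallel ([0.73697] and [0.87069]): 1 − (1 − 0.73697)(1 − 0.87069) = 0.966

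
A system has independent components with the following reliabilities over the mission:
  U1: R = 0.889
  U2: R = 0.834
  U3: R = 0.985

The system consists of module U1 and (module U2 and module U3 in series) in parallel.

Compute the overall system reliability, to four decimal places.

Series (U2 and U3): 0.834000 × 0.985000 = 0.821490
Parallel (U1 and [0.821490]): 1 − (1 − 0.889000)(1 − 0.821490) = 0.9802

0.9802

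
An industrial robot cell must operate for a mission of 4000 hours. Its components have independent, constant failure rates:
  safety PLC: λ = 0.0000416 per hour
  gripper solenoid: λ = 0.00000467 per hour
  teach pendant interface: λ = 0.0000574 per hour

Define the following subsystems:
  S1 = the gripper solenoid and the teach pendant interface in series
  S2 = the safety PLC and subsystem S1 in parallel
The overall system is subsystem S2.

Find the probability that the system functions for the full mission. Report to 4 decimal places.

R(safety PLC) = exp(−0.0000416 × 4000) = 0.846707
R(gripper solenoid) = exp(−0.00000467 × 4000) = 0.981493
R(teach pendant interface) = exp(−0.0000574 × 4000) = 0.794851
Series (gripper solenoid and teach pendant interface): 0.981493 × 0.794851 = 0.780141
Parallel (safety PLC and [0.780141]): 1 − (1 − 0.846707)(1 − 0.780141) = 0.9663

0.9663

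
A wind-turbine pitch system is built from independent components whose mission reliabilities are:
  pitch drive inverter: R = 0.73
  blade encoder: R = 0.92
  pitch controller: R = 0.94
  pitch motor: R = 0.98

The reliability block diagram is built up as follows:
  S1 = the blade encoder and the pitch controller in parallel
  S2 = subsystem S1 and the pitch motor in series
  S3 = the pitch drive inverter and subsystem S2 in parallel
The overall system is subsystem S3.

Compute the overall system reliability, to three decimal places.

0.993

Parallel (blade encoder and pitch controller): 1 − (1 − 0.92000)(1 − 0.94000) = 0.99520
Series ([0.99520] and pitch motor): 0.99520 × 0.98000 = 0.97530
Parallel (pitch drive inverter and [0.97530]): 1 − (1 − 0.73000)(1 − 0.97530) = 0.993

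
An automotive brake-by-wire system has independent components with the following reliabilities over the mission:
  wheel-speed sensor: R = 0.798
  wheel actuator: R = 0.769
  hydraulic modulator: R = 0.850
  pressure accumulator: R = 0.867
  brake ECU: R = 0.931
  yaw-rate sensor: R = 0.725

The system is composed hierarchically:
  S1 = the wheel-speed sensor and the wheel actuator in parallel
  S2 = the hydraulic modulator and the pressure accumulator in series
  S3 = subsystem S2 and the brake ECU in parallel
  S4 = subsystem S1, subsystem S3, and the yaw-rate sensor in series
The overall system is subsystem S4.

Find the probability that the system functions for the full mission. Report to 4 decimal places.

0.6786

Parallel (wheel-speed sensor and wheel actuator): 1 − (1 − 0.798000)(1 − 0.769000) = 0.953338
Series (hydraulic modulator and pressure accumulator): 0.850000 × 0.867000 = 0.736950
Parallel ([0.736950] and brake ECU): 1 − (1 − 0.736950)(1 − 0.931000) = 0.981850
Series ([0.953338], [0.981850], and yaw-rate sensor): 0.953338 × 0.981850 × 0.725000 = 0.6786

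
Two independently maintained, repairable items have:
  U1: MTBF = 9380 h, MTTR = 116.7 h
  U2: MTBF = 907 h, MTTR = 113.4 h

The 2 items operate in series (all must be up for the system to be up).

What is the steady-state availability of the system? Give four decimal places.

A(U1) = MTBF/(MTBF+MTTR) = 9380/(9380+116.7) = 0.987712
A(U2) = MTBF/(MTBF+MTTR) = 907/(907+113.4) = 0.888867
Series availability: 0.987712 × 0.888867 = 0.8779

0.8779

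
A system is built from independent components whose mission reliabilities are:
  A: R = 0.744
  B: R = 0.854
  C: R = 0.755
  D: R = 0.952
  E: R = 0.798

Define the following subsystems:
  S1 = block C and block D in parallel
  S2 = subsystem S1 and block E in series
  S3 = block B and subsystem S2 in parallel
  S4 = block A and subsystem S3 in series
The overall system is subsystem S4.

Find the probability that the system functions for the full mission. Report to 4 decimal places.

0.7210

Parallel (C and D): 1 − (1 − 0.755000)(1 − 0.952000) = 0.988240
Series ([0.988240] and E): 0.988240 × 0.798000 = 0.788616
Parallel (B and [0.788616]): 1 − (1 − 0.854000)(1 − 0.788616) = 0.969138
Series (A and [0.969138]): 0.744000 × 0.969138 = 0.7210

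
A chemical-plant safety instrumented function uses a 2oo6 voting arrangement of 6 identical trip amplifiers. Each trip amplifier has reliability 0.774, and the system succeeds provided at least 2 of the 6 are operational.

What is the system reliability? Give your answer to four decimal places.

R = Σ_{i=2}^{6} C(6,i) p^i (1−p)^{6−i} with p = 0.774
C(6,2)·0.774^2·0.226^4 = 0.023443
C(6,3)·0.774^3·0.226^3 = 0.107048
C(6,4)·0.774^4·0.226^2 = 0.274962
C(6,5)·0.774^5·0.226^1 = 0.376673
C(6,6)·0.774^6·0.226^0 = 0.215004
Sum = 0.9971

0.9971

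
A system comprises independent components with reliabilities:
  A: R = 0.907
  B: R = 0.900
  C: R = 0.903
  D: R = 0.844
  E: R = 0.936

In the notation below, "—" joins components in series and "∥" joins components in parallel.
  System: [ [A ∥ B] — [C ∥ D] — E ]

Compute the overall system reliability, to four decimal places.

Parallel (A and B): 1 − (1 − 0.907000)(1 − 0.900000) = 0.990700
Parallel (C and D): 1 − (1 − 0.903000)(1 − 0.844000) = 0.984868
Series ([0.990700], [0.984868], and E): 0.990700 × 0.984868 × 0.936000 = 0.9133

0.9133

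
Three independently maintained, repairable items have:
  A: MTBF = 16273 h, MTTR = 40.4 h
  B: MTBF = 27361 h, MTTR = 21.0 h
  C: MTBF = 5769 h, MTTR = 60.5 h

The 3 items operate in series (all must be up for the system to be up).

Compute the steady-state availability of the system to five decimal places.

0.98641

A(A) = MTBF/(MTBF+MTTR) = 16273/(16273+40.4) = 0.997524
A(B) = MTBF/(MTBF+MTTR) = 27361/(27361+21.0) = 0.999233
A(C) = MTBF/(MTBF+MTTR) = 5769/(5769+60.5) = 0.989622
Series availability: 0.997524 × 0.999233 × 0.989622 = 0.98641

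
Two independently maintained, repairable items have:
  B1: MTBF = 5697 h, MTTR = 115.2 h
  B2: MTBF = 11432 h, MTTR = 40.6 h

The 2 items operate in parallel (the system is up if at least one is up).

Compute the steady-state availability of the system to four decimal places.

A(B1) = MTBF/(MTBF+MTTR) = 5697/(5697+115.2) = 0.980180
A(B2) = MTBF/(MTBF+MTTR) = 11432/(11432+40.6) = 0.996461
Parallel availability: 1 − (1 − 0.980180)(1 − 0.996461) = 0.9999

0.9999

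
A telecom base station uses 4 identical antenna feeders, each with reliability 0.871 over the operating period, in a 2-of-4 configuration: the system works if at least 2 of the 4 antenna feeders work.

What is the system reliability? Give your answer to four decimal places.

R = Σ_{i=2}^{4} C(4,i) p^i (1−p)^{4−i} with p = 0.871
C(4,2)·0.871^2·0.129^2 = 0.075747
C(4,3)·0.871^3·0.129^1 = 0.340961
C(4,4)·0.871^4·0.129^0 = 0.575536
Sum = 0.9922

0.9922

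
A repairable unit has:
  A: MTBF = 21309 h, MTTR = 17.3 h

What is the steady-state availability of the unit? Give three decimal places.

A(A) = MTBF/(MTBF+MTTR) = 21309/(21309+17.3) = 0.999

0.999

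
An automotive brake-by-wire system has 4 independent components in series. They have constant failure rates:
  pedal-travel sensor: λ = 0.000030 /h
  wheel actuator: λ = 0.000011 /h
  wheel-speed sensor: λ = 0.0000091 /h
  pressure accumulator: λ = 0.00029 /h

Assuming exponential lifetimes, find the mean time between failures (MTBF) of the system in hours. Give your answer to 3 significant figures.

Series of exponential components: λ_sys = Σ λ_i
λ_sys = 0.000030 + 0.000011 + 0.0000091 + 0.00029 = 3.4010e-04 /h
MTBF = 1 / λ_sys = 2940 h

2940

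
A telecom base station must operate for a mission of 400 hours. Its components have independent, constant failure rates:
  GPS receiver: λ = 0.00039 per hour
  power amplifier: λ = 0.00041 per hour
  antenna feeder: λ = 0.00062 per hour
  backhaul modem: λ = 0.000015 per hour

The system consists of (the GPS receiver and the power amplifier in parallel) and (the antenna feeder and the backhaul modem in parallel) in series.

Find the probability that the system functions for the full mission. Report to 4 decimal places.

R(GPS receiver) = exp(−0.00039 × 400) = 0.855559
R(power amplifier) = exp(−0.00041 × 400) = 0.848742
R(antenna feeder) = exp(−0.00062 × 400) = 0.780360
R(backhaul modem) = exp(−0.000015 × 400) = 0.994018
Parallel (GPS receiver and power amplifier): 1 − (1 − 0.855559)(1 − 0.848742) = 0.978152
Parallel (antenna feeder and backhaul modem): 1 − (1 − 0.780360)(1 − 0.994018) = 0.998686
Series ([0.978152] and [0.998686]): 0.978152 × 0.998686 = 0.9769

0.9769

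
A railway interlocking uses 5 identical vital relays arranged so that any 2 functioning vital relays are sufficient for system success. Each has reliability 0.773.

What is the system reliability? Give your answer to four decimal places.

R = Σ_{i=2}^{5} C(5,i) p^i (1−p)^{5−i} with p = 0.773
C(5,2)·0.773^2·0.227^3 = 0.069893
C(5,3)·0.773^3·0.227^2 = 0.238007
C(5,4)·0.773^4·0.227^1 = 0.405241
C(5,5)·0.773^5·0.227^0 = 0.275993
Sum = 0.9891

0.9891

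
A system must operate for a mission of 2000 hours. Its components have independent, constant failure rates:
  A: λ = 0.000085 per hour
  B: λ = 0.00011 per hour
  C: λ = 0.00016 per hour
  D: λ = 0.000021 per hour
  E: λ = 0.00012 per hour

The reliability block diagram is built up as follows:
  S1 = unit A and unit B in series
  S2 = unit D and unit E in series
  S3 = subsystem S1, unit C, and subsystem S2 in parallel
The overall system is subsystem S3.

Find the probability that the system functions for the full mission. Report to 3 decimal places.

0.978

R(A) = exp(−0.000085 × 2000) = 0.84366
R(B) = exp(−0.00011 × 2000) = 0.80252
R(C) = exp(−0.00016 × 2000) = 0.72615
R(D) = exp(−0.000021 × 2000) = 0.95887
R(E) = exp(−0.00012 × 2000) = 0.78663
Series (A and B): 0.84366 × 0.80252 = 0.67705
Series (D and E): 0.95887 × 0.78663 = 0.75428
Parallel ([0.67705], C, and [0.75428]): 1 − (1 − 0.67705)(1 − 0.72615)(1 − 0.75428) = 0.978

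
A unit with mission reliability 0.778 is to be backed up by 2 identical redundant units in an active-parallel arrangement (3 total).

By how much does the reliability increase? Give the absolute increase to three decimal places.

R_before = 0.778
R_after = 1 − (1 − 0.778)^3 = 0.989
ΔR = 0.989 − 0.778 = 0.211

0.211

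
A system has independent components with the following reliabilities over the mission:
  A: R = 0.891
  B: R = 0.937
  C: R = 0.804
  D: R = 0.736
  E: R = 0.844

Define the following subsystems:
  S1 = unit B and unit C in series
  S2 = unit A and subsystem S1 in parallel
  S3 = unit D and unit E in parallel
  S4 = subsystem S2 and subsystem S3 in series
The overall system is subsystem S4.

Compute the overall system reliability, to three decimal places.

Series (B and C): 0.93700 × 0.80400 = 0.75335
Parallel (A and [0.75335]): 1 − (1 − 0.89100)(1 − 0.75335) = 0.97312
Parallel (D and E): 1 − (1 − 0.73600)(1 − 0.84400) = 0.95882
Series ([0.97312] and [0.95882]): 0.97312 × 0.95882 = 0.933

0.933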